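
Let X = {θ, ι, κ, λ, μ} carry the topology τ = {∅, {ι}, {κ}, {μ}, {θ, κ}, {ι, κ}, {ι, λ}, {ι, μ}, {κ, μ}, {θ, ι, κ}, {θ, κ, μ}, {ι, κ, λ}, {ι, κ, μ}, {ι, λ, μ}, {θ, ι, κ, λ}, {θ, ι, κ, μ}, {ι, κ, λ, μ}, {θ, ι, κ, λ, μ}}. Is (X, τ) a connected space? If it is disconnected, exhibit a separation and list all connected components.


(X, τ) is disconnected; components = [{μ}, {θ, κ}, {ι, λ}].

Find clopen sets (U ∈ τ with X ∖ U ∈ τ):
  U = ∅, X ∖ U = {θ, ι, κ, λ, μ} — both open, so U is clopen.
  U = {μ}, X ∖ U = {θ, ι, κ, λ} — both open, so U is clopen.
  U = {θ, κ}, X ∖ U = {ι, λ, μ} — both open, so U is clopen.
  U = {ι, λ}, X ∖ U = {θ, κ, μ} — both open, so U is clopen.
  U = {θ, κ, μ}, X ∖ U = {ι, λ} — both open, so U is clopen.
  U = {ι, λ, μ}, X ∖ U = {θ, κ} — both open, so U is clopen.
  U = {θ, ι, κ, λ}, X ∖ U = {μ} — both open, so U is clopen.
  U = {θ, ι, κ, λ, μ}, X ∖ U = ∅ — both open, so U is clopen.
Nontrivial clopen(s) exist: e.g. {θ, ι, κ, λ}. So (X, τ) is disconnected.
Compute connected components by grouping points that agree on all clopens:
  component: {μ}
  component: {θ, κ}
  component: {ι, λ}


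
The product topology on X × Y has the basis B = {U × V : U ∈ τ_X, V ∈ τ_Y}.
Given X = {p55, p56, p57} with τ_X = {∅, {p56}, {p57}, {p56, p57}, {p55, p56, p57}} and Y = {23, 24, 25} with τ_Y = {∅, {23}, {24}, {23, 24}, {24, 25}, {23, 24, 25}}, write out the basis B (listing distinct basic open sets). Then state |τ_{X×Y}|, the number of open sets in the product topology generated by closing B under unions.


Basis B = {∅ × ∅, {p56} × {23}, {p56} × {24}, {p57} × {23}, {p57} × {24}, {p56} × {23, 24}, {p56, p57} × {23}, {p56} × {24, 25}, {p56, p57} × {24}, {p57} × {23, 24}, {p57} × {24, 25}, {p55, p56, p57} × {23}, {p55, p56, p57} × {24}, {p56} × {23, 24, 25}, {p57} × {23, 24, 25}, {p56, p57} × {23, 24}, {p56, p57} × {24, 25}, {p55, p56, p57} × {23, 24}, {p55, p56, p57} × {24, 25}, {p56, p57} × {23, 24, 25}, {p55, p56, p57} × {23, 24, 25}}; |τ_{X×Y}| = 70.

Enumerate products U × V with U ∈ τ_X, V ∈ τ_Y (deduplicated):
  ∅ × ∅ = {} (∅)
  {p56} × {23} = {(p56,23)}
  {p56} × {24} = {(p56,24)}
  {p57} × {23} = {(p57,23)}
  {p57} × {24} = {(p57,24)}
  {p56} × {23, 24} = {(p56,23), (p56,24)}
  {p56, p57} × {23} = {(p56,23), (p57,23)}
  {p56} × {24, 25} = {(p56,24), (p56,25)}
  {p56, p57} × {24} = {(p56,24), (p57,24)}
  {p57} × {23, 24} = {(p57,23), (p57,24)}
  {p57} × {24, 25} = {(p57,24), (p57,25)}
  {p55, p56, p57} × {23} = {(p55,23), (p56,23), (p57,23)}
  {p55, p56, p57} × {24} = {(p55,24), (p56,24), (p57,24)}
  {p56} × {23, 24, 25} = {(p56,23), (p56,24), (p56,25)}
  {p57} × {23, 24, 25} = {(p57,23), (p57,24), (p57,25)}
  {p56, p57} × {23, 24} = {(p56,23), (p56,24), (p57,23), (p57,24)}
  {p56, p57} × {24, 25} = {(p56,24), (p56,25), (p57,24), (p57,25)}
  {p55, p56, p57} × {23, 24} = {(p55,23), (p55,24), (p56,23), (p56,24), (p57,23), (p57,24)}
  {p55, p56, p57} × {24, 25} = {(p55,24), (p55,25), (p56,24), (p56,25), (p57,24), (p57,25)}
  {p56, p57} × {23, 24, 25} = {(p56,23), (p56,24), (p56,25), (p57,23), (p57,24), (p57,25)}
  {p55, p56, p57} × {23, 24, 25} = {(p55,23), (p55,24), (p55,25), (p56,23), (p56,24), (p56,25), (p57,23), (p57,24), (p57,25)}
These 21 distinct sets form the basis B.
Close under arbitrary unions to get τ_{X×Y}; counting gives |τ_{X×Y}| = 70.


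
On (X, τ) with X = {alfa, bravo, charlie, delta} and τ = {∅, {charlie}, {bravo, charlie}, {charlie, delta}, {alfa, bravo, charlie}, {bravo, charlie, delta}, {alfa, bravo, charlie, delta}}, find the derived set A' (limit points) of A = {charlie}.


A' = {alfa, bravo, delta}

For each x ∈ X, list the open sets U ∈ τ with x ∈ U, then check whether U ∩ (A ∖ {x}) ≠ ∅ for every such U.
  x = alfa: opens ∋ x are {alfa, bravo, charlie}, {alfa, bravo, charlie, delta}; each meets A ∖ {alfa}, so x IS a limit point.
  x = bravo: opens ∋ x are {bravo, charlie}, {alfa, bravo, charlie}, {bravo, charlie, delta}, {alfa, bravo, charlie, delta}; each meets A ∖ {bravo}, so x IS a limit point.
  x = charlie: open {charlie} ∋ x has {charlie} ∩ (A ∖ {charlie}) = ∅, so x is NOT a limit point.
  x = delta: opens ∋ x are {charlie, delta}, {bravo, charlie, delta}, {alfa, bravo, charlie, delta}; each meets A ∖ {delta}, so x IS a limit point.
Collecting: A' = {alfa, bravo, delta}.


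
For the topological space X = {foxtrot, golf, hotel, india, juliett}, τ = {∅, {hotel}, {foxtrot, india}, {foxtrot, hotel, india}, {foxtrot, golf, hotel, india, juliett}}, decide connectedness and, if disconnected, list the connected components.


(X, τ) is connected.

Find clopen sets (U ∈ τ with X ∖ U ∈ τ):
  U = ∅, X ∖ U = {foxtrot, golf, hotel, india, juliett} — both open, so U is clopen.
  U = {foxtrot, golf, hotel, india, juliett}, X ∖ U = ∅ — both open, so U is clopen.
Only trivial clopens (∅ and X) exist, so (X, τ) is connected.
Compute connected components by grouping points that agree on all clopens:
  component: {foxtrot, golf, hotel, india, juliett}


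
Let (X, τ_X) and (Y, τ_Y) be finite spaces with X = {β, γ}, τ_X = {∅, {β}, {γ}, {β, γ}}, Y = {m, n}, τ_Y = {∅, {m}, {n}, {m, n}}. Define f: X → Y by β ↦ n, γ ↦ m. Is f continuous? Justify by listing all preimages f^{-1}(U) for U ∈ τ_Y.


f IS continuous.

Compute f^{-1}(U) for each U ∈ τ_Y:
  U = ∅: f^{-1}(U) = ∅ ∈ τ_X ✓.
  U = {m}: f^{-1}(U) = {γ} ∈ τ_X ✓.
  U = {n}: f^{-1}(U) = {β} ∈ τ_X ✓.
  U = {m, n}: f^{-1}(U) = {β, γ} ∈ τ_X ✓.
Every preimage lies in τ_X, so f IS continuous.


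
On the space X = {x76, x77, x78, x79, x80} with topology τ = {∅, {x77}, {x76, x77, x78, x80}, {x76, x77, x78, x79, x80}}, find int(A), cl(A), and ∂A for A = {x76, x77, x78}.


int(A) = {x77}, cl(A) = {x76, x77, x78, x79, x80}, ∂A = {x76, x78, x79, x80}.

Closed sets in (X, τ) are complements of opens:
  closed(X, τ) = {∅, {x79}, {x76, x78, x79, x80}, {x76, x77, x78, x79, x80}}.
int(A) = ⋃ {U ∈ τ : U ⊆ A}. Opens contained in A: ∅, {x77}.
Taking the union of these: int(A) = {x77}.
cl(A) = ⋂ {C closed : A ⊆ C}. Closed sets containing A: {x76, x77, x78, x79, x80}.
Intersecting these: cl(A) = {x76, x77, x78, x79, x80}.
∂A = cl(A) ∖ int(A) = {x76, x77, x78, x79, x80} ∖ {x77} = {x76, x78, x79, x80}.


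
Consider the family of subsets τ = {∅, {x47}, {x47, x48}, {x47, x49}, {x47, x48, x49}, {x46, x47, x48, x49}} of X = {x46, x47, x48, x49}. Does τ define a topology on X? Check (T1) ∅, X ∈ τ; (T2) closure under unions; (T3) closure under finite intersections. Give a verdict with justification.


τ IS a topology on X.

Axiom (T1): ∅ ∈ τ? Yes; X ∈ τ? Yes.
Axiom (T2/T3): check pairwise unions and intersections of members of τ.
All pairwise intersections and unions checked — each lies in τ. Therefore τ satisfies (T1), (T2), (T3): it IS a topology on X.


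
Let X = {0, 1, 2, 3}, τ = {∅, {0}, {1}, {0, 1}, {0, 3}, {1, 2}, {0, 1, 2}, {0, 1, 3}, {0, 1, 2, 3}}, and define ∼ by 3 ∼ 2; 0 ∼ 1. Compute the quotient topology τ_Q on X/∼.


X/∼ = {[0=1], [2=3]}; |τ_Q| = 3.

Equivalence classes: [0=1], [2=3].
Quotient map π: X → X/∼ sends 0 ↦ [0=1], 1 ↦ [0=1], 2 ↦ [2=3], 3 ↦ [2=3].
For each subset V ⊆ X/∼, compute π^{-1}(V) ⊆ X and check whether π^{-1}(V) ∈ τ. V is open in τ_Q iff π^{-1}(V) ∈ τ.
  V = {}: π^{-1}(V) = ∅ ∈ τ ✓.
  V = {[0=1]}: π^{-1}(V) = {0, 1} ∈ τ ✓.
  V = {[2=3]}: π^{-1}(V) = {2, 3} ∉ τ ✗.
  V = {[0=1], [2=3]}: π^{-1}(V) = {0, 1, 2, 3} ∈ τ ✓.
Open sets in the quotient: τ_Q = {{}, {[0=1]}, {[0=1], [2=3]}} (3 elements).


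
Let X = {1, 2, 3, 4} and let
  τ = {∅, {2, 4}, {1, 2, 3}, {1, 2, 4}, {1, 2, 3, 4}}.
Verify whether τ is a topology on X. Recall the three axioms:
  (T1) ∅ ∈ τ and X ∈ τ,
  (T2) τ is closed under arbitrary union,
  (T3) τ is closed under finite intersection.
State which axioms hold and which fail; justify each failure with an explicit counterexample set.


τ is NOT a topology on X.

Axiom (T1): ∅ ∈ τ? Yes; X ∈ τ? Yes.
Axiom (T2/T3): check pairwise unions and intersections of members of τ.
Counterexample for (T3): {2, 4} ∩ {1, 2, 3} = {2} ∉ τ. Therefore τ is NOT a topology.


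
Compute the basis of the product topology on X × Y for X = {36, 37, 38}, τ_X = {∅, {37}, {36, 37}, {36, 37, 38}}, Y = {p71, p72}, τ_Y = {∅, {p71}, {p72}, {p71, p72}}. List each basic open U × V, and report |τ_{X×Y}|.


Basis B = {∅ × ∅, {37} × {p71}, {37} × {p72}, {36, 37} × {p71}, {36, 37} × {p72}, {37} × {p71, p72}, {36, 37, 38} × {p71}, {36, 37, 38} × {p72}, {36, 37} × {p71, p72}, {36, 37, 38} × {p71, p72}}; |τ_{X×Y}| = 16.

Enumerate products U × V with U ∈ τ_X, V ∈ τ_Y (deduplicated):
  ∅ × ∅ = {} (∅)
  {37} × {p71} = {(37,p71)}
  {37} × {p72} = {(37,p72)}
  {36, 37} × {p71} = {(36,p71), (37,p71)}
  {36, 37} × {p72} = {(36,p72), (37,p72)}
  {37} × {p71, p72} = {(37,p71), (37,p72)}
  {36, 37, 38} × {p71} = {(36,p71), (37,p71), (38,p71)}
  {36, 37, 38} × {p72} = {(36,p72), (37,p72), (38,p72)}
  {36, 37} × {p71, p72} = {(36,p71), (36,p72), (37,p71), (37,p72)}
  {36, 37, 38} × {p71, p72} = {(36,p71), (36,p72), (37,p71), (37,p72), (38,p71), (38,p72)}
These 10 distinct sets form the basis B.
Close under arbitrary unions to get τ_{X×Y}; counting gives |τ_{X×Y}| = 16.


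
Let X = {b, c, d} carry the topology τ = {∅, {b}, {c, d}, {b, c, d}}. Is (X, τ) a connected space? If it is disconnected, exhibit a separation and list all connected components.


(X, τ) is disconnected; components = [{b}, {c, d}].

Find clopen sets (U ∈ τ with X ∖ U ∈ τ):
  U = ∅, X ∖ U = {b, c, d} — both open, so U is clopen.
  U = {b}, X ∖ U = {c, d} — both open, so U is clopen.
  U = {c, d}, X ∖ U = {b} — both open, so U is clopen.
  U = {b, c, d}, X ∖ U = ∅ — both open, so U is clopen.
Nontrivial clopen(s) exist: e.g. {c, d}. So (X, τ) is disconnected.
Compute connected components by grouping points that agree on all clopens:
  component: {b}
  component: {c, d}


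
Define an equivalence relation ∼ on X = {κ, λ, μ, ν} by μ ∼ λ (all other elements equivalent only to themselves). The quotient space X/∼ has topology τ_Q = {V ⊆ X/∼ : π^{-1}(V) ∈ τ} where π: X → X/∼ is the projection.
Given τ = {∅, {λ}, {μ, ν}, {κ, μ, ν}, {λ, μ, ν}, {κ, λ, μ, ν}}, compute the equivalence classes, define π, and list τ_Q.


X/∼ = {[κ], [λ=μ], [ν]}; |τ_Q| = 3.

Equivalence classes: [κ], [λ=μ], [ν].
Quotient map π: X → X/∼ sends κ ↦ [κ], λ ↦ [λ=μ], μ ↦ [λ=μ], ν ↦ [ν].
For each subset V ⊆ X/∼, compute π^{-1}(V) ⊆ X and check whether π^{-1}(V) ∈ τ. V is open in τ_Q iff π^{-1}(V) ∈ τ.
  V = {}: π^{-1}(V) = ∅ ∈ τ ✓.
  V = {[κ]}: π^{-1}(V) = {κ} ∉ τ ✗.
  V = {[λ=μ]}: π^{-1}(V) = {λ, μ} ∉ τ ✗.
  V = {[κ], [λ=μ]}: π^{-1}(V) = {κ, λ, μ} ∉ τ ✗.
  V = {[ν]}: π^{-1}(V) = {ν} ∉ τ ✗.
  V = {[κ], [ν]}: π^{-1}(V) = {κ, ν} ∉ τ ✗.
  V = {[λ=μ], [ν]}: π^{-1}(V) = {λ, μ, ν} ∈ τ ✓.
  V = {[κ], [λ=μ], [ν]}: π^{-1}(V) = {κ, λ, μ, ν} ∈ τ ✓.
Open sets in the quotient: τ_Q = {{}, {[λ=μ], [ν]}, {[κ], [λ=μ], [ν]}} (3 elements).


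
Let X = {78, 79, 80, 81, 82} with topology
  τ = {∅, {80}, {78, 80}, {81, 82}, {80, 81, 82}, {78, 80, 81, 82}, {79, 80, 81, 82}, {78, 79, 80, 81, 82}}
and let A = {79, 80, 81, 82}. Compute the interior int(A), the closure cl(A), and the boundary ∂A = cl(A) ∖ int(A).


int(A) = {79, 80, 81, 82}, cl(A) = {78, 79, 80, 81, 82}, ∂A = {78}.

Closed sets in (X, τ) are complements of opens:
  closed(X, τ) = {∅, {78}, {79}, {78, 79}, {78, 79, 80}, {79, 81, 82}, {78, 79, 81, 82}, {78, 79, 80, 81, 82}}.
int(A) = ⋃ {U ∈ τ : U ⊆ A}. Opens contained in A: ∅, {80}, {81, 82}, {80, 81, 82}, {79, 80, 81, 82}.
Taking the union of these: int(A) = {79, 80, 81, 82}.
cl(A) = ⋂ {C closed : A ⊆ C}. Closed sets containing A: {78, 79, 80, 81, 82}.
Intersecting these: cl(A) = {78, 79, 80, 81, 82}.
∂A = cl(A) ∖ int(A) = {78, 79, 80, 81, 82} ∖ {79, 80, 81, 82} = {78}.


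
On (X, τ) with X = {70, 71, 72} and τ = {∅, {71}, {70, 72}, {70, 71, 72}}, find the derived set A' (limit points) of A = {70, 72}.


A' = {70, 72}

For each x ∈ X, list the open sets U ∈ τ with x ∈ U, then check whether U ∩ (A ∖ {x}) ≠ ∅ for every such U.
  x = 70: opens ∋ x are {70, 72}, {70, 71, 72}; each meets A ∖ {70}, so x IS a limit point.
  x = 71: open {71} ∋ x has {71} ∩ (A ∖ {71}) = ∅, so x is NOT a limit point.
  x = 72: opens ∋ x are {70, 72}, {70, 71, 72}; each meets A ∖ {72}, so x IS a limit point.
Collecting: A' = {70, 72}.


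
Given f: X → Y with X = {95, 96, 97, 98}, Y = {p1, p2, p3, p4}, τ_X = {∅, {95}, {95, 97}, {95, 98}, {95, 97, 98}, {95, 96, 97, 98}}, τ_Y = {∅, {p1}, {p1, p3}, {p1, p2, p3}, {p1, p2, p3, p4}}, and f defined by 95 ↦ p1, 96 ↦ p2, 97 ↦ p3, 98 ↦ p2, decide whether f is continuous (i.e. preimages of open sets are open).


f IS continuous.

Compute f^{-1}(U) for each U ∈ τ_Y:
  U = ∅: f^{-1}(U) = ∅ ∈ τ_X ✓.
  U = {p1}: f^{-1}(U) = {95} ∈ τ_X ✓.
  U = {p1, p3}: f^{-1}(U) = {95, 97} ∈ τ_X ✓.
  U = {p1, p2, p3}: f^{-1}(U) = {95, 96, 97, 98} ∈ τ_X ✓.
  U = {p1, p2, p3, p4}: f^{-1}(U) = {95, 96, 97, 98} ∈ τ_X ✓.
Every preimage lies in τ_X, so f IS continuous.


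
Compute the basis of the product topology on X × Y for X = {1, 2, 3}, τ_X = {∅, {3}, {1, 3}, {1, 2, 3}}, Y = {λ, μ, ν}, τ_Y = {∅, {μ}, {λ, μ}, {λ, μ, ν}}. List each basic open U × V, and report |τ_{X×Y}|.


Basis B = {∅ × ∅, {3} × {μ}, {1, 3} × {μ}, {3} × {λ, μ}, {1, 2, 3} × {μ}, {3} × {λ, μ, ν}, {1, 3} × {λ, μ}, {1, 3} × {λ, μ, ν}, {1, 2, 3} × {λ, μ}, {1, 2, 3} × {λ, μ, ν}}; |τ_{X×Y}| = 20.

Enumerate products U × V with U ∈ τ_X, V ∈ τ_Y (deduplicated):
  ∅ × ∅ = {} (∅)
  {3} × {μ} = {(3,μ)}
  {1, 3} × {μ} = {(1,μ), (3,μ)}
  {3} × {λ, μ} = {(3,λ), (3,μ)}
  {1, 2, 3} × {μ} = {(1,μ), (2,μ), (3,μ)}
  {3} × {λ, μ, ν} = {(3,λ), (3,μ), (3,ν)}
  {1, 3} × {λ, μ} = {(1,λ), (1,μ), (3,λ), (3,μ)}
  {1, 3} × {λ, μ, ν} = {(1,λ), (1,μ), (1,ν), (3,λ), (3,μ), (3,ν)}
  {1, 2, 3} × {λ, μ} = {(1,λ), (1,μ), (2,λ), (2,μ), (3,λ), (3,μ)}
  {1, 2, 3} × {λ, μ, ν} = {(1,λ), (1,μ), (1,ν), (2,λ), (2,μ), (2,ν), (3,λ), (3,μ), (3,ν)}
These 10 distinct sets form the basis B.
Close under arbitrary unions to get τ_{X×Y}; counting gives |τ_{X×Y}| = 20.


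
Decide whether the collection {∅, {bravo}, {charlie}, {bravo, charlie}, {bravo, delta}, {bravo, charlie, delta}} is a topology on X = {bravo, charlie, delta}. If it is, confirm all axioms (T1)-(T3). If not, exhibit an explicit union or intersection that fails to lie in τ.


τ IS a topology on X.

Axiom (T1): ∅ ∈ τ? Yes; X ∈ τ? Yes.
Axiom (T2/T3): check pairwise unions and intersections of members of τ.
All pairwise intersections and unions checked — each lies in τ. Therefore τ satisfies (T1), (T2), (T3): it IS a topology on X.


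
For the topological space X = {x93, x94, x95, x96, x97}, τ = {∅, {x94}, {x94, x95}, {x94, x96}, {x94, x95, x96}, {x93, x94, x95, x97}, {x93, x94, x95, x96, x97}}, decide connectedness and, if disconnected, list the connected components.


(X, τ) is connected.

Find clopen sets (U ∈ τ with X ∖ U ∈ τ):
  U = ∅, X ∖ U = {x93, x94, x95, x96, x97} — both open, so U is clopen.
  U = {x93, x94, x95, x96, x97}, X ∖ U = ∅ — both open, so U is clopen.
Only trivial clopens (∅ and X) exist, so (X, τ) is connected.
Compute connected components by grouping points that agree on all clopens:
  component: {x93, x94, x95, x96, x97}


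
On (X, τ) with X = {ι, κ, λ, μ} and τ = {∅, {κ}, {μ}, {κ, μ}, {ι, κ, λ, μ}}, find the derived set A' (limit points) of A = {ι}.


A' = {λ}

For each x ∈ X, list the open sets U ∈ τ with x ∈ U, then check whether U ∩ (A ∖ {x}) ≠ ∅ for every such U.
  x = ι: open {ι, κ, λ, μ} ∋ x has {ι, κ, λ, μ} ∩ (A ∖ {ι}) = ∅, so x is NOT a limit point.
  x = κ: open {κ} ∋ x has {κ} ∩ (A ∖ {κ}) = ∅, so x is NOT a limit point.
  x = λ: opens ∋ x are {ι, κ, λ, μ}; each meets A ∖ {λ}, so x IS a limit point.
  x = μ: open {μ} ∋ x has {μ} ∩ (A ∖ {μ}) = ∅, so x is NOT a limit point.
Collecting: A' = {λ}.


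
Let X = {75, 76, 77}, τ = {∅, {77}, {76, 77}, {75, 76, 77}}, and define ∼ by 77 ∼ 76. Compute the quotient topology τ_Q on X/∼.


X/∼ = {[75], [76=77]}; |τ_Q| = 3.

Equivalence classes: [75], [76=77].
Quotient map π: X → X/∼ sends 75 ↦ [75], 76 ↦ [76=77], 77 ↦ [76=77].
For each subset V ⊆ X/∼, compute π^{-1}(V) ⊆ X and check whether π^{-1}(V) ∈ τ. V is open in τ_Q iff π^{-1}(V) ∈ τ.
  V = {}: π^{-1}(V) = ∅ ∈ τ ✓.
  V = {[75]}: π^{-1}(V) = {75} ∉ τ ✗.
  V = {[76=77]}: π^{-1}(V) = {76, 77} ∈ τ ✓.
  V = {[75], [76=77]}: π^{-1}(V) = {75, 76, 77} ∈ τ ✓.
Open sets in the quotient: τ_Q = {{}, {[76=77]}, {[75], [76=77]}} (3 elements).


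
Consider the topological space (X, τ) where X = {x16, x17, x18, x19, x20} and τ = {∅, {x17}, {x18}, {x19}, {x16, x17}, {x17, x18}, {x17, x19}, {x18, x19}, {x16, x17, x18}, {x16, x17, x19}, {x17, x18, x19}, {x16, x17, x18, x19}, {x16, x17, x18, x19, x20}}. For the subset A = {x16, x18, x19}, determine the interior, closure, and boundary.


int(A) = {x18, x19}, cl(A) = {x16, x18, x19, x20}, ∂A = {x16, x20}.

Closed sets in (X, τ) are complements of opens:
  closed(X, τ) = {∅, {x20}, {x16, x20}, {x18, x20}, {x19, x20}, {x16, x17, x20}, {x16, x18, x20}, {x16, x19, x20}, {x18, x19, x20}, {x16, x17, x18, x20}, {x16, x17, x19, x20}, {x16, x18, x19, x20}, {x16, x17, x18, x19, x20}}.
int(A) = ⋃ {U ∈ τ : U ⊆ A}. Opens contained in A: ∅, {x18}, {x19}, {x18, x19}.
Taking the union of these: int(A) = {x18, x19}.
cl(A) = ⋂ {C closed : A ⊆ C}. Closed sets containing A: {x16, x18, x19, x20}, {x16, x17, x18, x19, x20}.
Intersecting these: cl(A) = {x16, x18, x19, x20}.
∂A = cl(A) ∖ int(A) = {x16, x18, x19, x20} ∖ {x18, x19} = {x16, x20}.


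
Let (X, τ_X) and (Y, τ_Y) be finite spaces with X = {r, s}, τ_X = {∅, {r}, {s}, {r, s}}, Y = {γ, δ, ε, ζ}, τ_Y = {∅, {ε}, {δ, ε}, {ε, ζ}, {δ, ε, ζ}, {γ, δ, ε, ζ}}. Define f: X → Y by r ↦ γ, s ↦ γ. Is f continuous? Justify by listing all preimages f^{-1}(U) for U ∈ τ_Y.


f IS continuous.

Compute f^{-1}(U) for each U ∈ τ_Y:
  U = ∅: f^{-1}(U) = ∅ ∈ τ_X ✓.
  U = {ε}: f^{-1}(U) = ∅ ∈ τ_X ✓.
  U = {δ, ε}: f^{-1}(U) = ∅ ∈ τ_X ✓.
  U = {ε, ζ}: f^{-1}(U) = ∅ ∈ τ_X ✓.
  U = {δ, ε, ζ}: f^{-1}(U) = ∅ ∈ τ_X ✓.
  U = {γ, δ, ε, ζ}: f^{-1}(U) = {r, s} ∈ τ_X ✓.
Every preimage lies in τ_X, so f IS continuous.


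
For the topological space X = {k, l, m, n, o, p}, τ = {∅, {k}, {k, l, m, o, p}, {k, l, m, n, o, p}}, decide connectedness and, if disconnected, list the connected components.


(X, τ) is connected.

Find clopen sets (U ∈ τ with X ∖ U ∈ τ):
  U = ∅, X ∖ U = {k, l, m, n, o, p} — both open, so U is clopen.
  U = {k, l, m, n, o, p}, X ∖ U = ∅ — both open, so U is clopen.
Only trivial clopens (∅ and X) exist, so (X, τ) is connected.
Compute connected components by grouping points that agree on all clopens:
  component: {k, l, m, n, o, p}


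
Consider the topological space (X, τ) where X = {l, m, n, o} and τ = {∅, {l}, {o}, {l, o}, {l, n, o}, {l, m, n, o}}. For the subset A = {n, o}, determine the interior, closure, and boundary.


int(A) = {o}, cl(A) = {m, n, o}, ∂A = {m, n}.

Closed sets in (X, τ) are complements of opens:
  closed(X, τ) = {∅, {m}, {m, n}, {l, m, n}, {m, n, o}, {l, m, n, o}}.
int(A) = ⋃ {U ∈ τ : U ⊆ A}. Opens contained in A: ∅, {o}.
Taking the union of these: int(A) = {o}.
cl(A) = ⋂ {C closed : A ⊆ C}. Closed sets containing A: {m, n, o}, {l, m, n, o}.
Intersecting these: cl(A) = {m, n, o}.
∂A = cl(A) ∖ int(A) = {m, n, o} ∖ {o} = {m, n}.


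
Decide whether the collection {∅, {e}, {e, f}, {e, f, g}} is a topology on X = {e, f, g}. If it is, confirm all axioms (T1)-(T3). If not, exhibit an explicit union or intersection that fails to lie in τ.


τ IS a topology on X.

Axiom (T1): ∅ ∈ τ? Yes; X ∈ τ? Yes.
Axiom (T2/T3): check pairwise unions and intersections of members of τ.
All pairwise intersections and unions checked — each lies in τ. Therefore τ satisfies (T1), (T2), (T3): it IS a topology on X.


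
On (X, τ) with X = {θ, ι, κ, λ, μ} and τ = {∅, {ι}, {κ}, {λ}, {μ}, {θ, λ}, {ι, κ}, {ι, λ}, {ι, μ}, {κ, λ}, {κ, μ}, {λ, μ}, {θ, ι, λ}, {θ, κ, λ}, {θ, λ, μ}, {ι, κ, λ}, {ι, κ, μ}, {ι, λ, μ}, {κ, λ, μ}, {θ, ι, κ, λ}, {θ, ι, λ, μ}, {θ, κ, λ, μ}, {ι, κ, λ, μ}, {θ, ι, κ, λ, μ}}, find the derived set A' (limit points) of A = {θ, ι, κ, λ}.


A' = {θ}

For each x ∈ X, list the open sets U ∈ τ with x ∈ U, then check whether U ∩ (A ∖ {x}) ≠ ∅ for every such U.
  x = θ: opens ∋ x are {θ, λ}, {θ, ι, λ}, {θ, κ, λ}, {θ, λ, μ}, {θ, ι, κ, λ}, {θ, ι, λ, μ}, {θ, κ, λ, μ}, {θ, ι, κ, λ, μ}; each meets A ∖ {θ}, so x IS a limit point.
  x = ι: open {ι} ∋ x has {ι} ∩ (A ∖ {ι}) = ∅, so x is NOT a limit point.
  x = κ: open {κ} ∋ x has {κ} ∩ (A ∖ {κ}) = ∅, so x is NOT a limit point.
  x = λ: open {λ} ∋ x has {λ} ∩ (A ∖ {λ}) = ∅, so x is NOT a limit point.
  x = μ: open {μ} ∋ x has {μ} ∩ (A ∖ {μ}) = ∅, so x is NOT a limit point.
Collecting: A' = {θ}.


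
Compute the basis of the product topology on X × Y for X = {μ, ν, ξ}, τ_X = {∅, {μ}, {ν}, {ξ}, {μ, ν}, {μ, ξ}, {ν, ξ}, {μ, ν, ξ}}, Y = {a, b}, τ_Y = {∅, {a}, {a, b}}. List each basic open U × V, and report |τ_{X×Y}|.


Basis B = {∅ × ∅, {μ} × {a}, {ν} × {a}, {ξ} × {a}, {μ} × {a, b}, {μ, ν} × {a}, {μ, ξ} × {a}, {ν} × {a, b}, {ν, ξ} × {a}, {ξ} × {a, b}, {μ, ν, ξ} × {a}, {μ, ν} × {a, b}, {μ, ξ} × {a, b}, {ν, ξ} × {a, b}, {μ, ν, ξ} × {a, b}}; |τ_{X×Y}| = 27.

Enumerate products U × V with U ∈ τ_X, V ∈ τ_Y (deduplicated):
  ∅ × ∅ = {} (∅)
  {μ} × {a} = {(μ,a)}
  {ν} × {a} = {(ν,a)}
  {ξ} × {a} = {(ξ,a)}
  {μ} × {a, b} = {(μ,a), (μ,b)}
  {μ, ν} × {a} = {(μ,a), (ν,a)}
  {μ, ξ} × {a} = {(μ,a), (ξ,a)}
  {ν} × {a, b} = {(ν,a), (ν,b)}
  {ν, ξ} × {a} = {(ν,a), (ξ,a)}
  {ξ} × {a, b} = {(ξ,a), (ξ,b)}
  {μ, ν, ξ} × {a} = {(μ,a), (ν,a), (ξ,a)}
  {μ, ν} × {a, b} = {(μ,a), (μ,b), (ν,a), (ν,b)}
  {μ, ξ} × {a, b} = {(μ,a), (μ,b), (ξ,a), (ξ,b)}
  {ν, ξ} × {a, b} = {(ν,a), (ν,b), (ξ,a), (ξ,b)}
  {μ, ν, ξ} × {a, b} = {(μ,a), (μ,b), (ν,a), (ν,b), (ξ,a), (ξ,b)}
These 15 distinct sets form the basis B.
Close under arbitrary unions to get τ_{X×Y}; counting gives |τ_{X×Y}| = 27.


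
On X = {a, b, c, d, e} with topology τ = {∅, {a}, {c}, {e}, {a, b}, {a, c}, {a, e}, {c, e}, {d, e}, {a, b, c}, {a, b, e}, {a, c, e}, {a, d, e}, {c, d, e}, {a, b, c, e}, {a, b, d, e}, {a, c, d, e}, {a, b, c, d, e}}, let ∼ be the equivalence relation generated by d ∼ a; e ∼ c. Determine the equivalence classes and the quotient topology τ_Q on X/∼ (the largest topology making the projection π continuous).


X/∼ = {[a=d], [b], [c=e]}; |τ_Q| = 4.

Equivalence classes: [a=d], [b], [c=e].
Quotient map π: X → X/∼ sends a ↦ [a=d], b ↦ [b], c ↦ [c=e], d ↦ [a=d], e ↦ [c=e].
For each subset V ⊆ X/∼, compute π^{-1}(V) ⊆ X and check whether π^{-1}(V) ∈ τ. V is open in τ_Q iff π^{-1}(V) ∈ τ.
  V = {}: π^{-1}(V) = ∅ ∈ τ ✓.
  V = {[a=d]}: π^{-1}(V) = {a, d} ∉ τ ✗.
  V = {[b]}: π^{-1}(V) = {b} ∉ τ ✗.
  V = {[a=d], [b]}: π^{-1}(V) = {a, b, d} ∉ τ ✗.
  V = {[c=e]}: π^{-1}(V) = {c, e} ∈ τ ✓.
  V = {[a=d], [c=e]}: π^{-1}(V) = {a, c, d, e} ∈ τ ✓.
  V = {[b], [c=e]}: π^{-1}(V) = {b, c, e} ∉ τ ✗.
  V = {[a=d], [b], [c=e]}: π^{-1}(V) = {a, b, c, d, e} ∈ τ ✓.
Open sets in the quotient: τ_Q = {{}, {[c=e]}, {[a=d], [c=e]}, {[a=d], [b], [c=e]}} (4 elements).


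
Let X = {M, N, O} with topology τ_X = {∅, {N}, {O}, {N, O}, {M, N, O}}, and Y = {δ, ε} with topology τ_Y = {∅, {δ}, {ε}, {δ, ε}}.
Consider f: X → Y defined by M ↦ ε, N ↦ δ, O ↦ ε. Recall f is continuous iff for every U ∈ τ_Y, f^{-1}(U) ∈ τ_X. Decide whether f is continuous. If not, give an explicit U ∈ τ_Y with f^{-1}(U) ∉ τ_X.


f is NOT continuous.

Compute f^{-1}(U) for each U ∈ τ_Y:
  U = ∅: f^{-1}(U) = ∅ ∈ τ_X ✓.
  U = {δ}: f^{-1}(U) = {N} ∈ τ_X ✓.
  U = {ε}: f^{-1}(U) = {M, O} ∉ τ_X ✗.
  U = {δ, ε}: f^{-1}(U) = {M, N, O} ∈ τ_X ✓.
Found U = {ε} with f^{-1}(U) = {M, O} not in τ_X. Therefore f is NOT continuous.


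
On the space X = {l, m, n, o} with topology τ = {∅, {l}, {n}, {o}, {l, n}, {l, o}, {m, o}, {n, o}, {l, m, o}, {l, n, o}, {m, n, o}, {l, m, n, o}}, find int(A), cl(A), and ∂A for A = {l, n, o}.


int(A) = {l, n, o}, cl(A) = {l, m, n, o}, ∂A = {m}.

Closed sets in (X, τ) are complements of opens:
  closed(X, τ) = {∅, {l}, {m}, {n}, {l, m}, {l, n}, {m, n}, {m, o}, {l, m, n}, {l, m, o}, {m, n, o}, {l, m, n, o}}.
int(A) = ⋃ {U ∈ τ : U ⊆ A}. Opens contained in A: ∅, {l}, {n}, {o}, {l, n}, {l, o}, {n, o}, {l, n, o}.
Taking the union of these: int(A) = {l, n, o}.
cl(A) = ⋂ {C closed : A ⊆ C}. Closed sets containing A: {l, m, n, o}.
Intersecting these: cl(A) = {l, m, n, o}.
∂A = cl(A) ∖ int(A) = {l, m, n, o} ∖ {l, n, o} = {m}.


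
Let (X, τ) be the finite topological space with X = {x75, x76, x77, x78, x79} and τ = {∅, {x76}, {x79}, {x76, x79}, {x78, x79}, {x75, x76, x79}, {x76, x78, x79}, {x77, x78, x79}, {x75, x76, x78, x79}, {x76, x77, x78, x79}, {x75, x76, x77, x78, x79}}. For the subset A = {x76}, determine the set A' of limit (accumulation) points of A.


A' = {x75}

For each x ∈ X, list the open sets U ∈ τ with x ∈ U, then check whether U ∩ (A ∖ {x}) ≠ ∅ for every such U.
  x = x75: opens ∋ x are {x75, x76, x79}, {x75, x76, x78, x79}, {x75, x76, x77, x78, x79}; each meets A ∖ {x75}, so x IS a limit point.
  x = x76: open {x76} ∋ x has {x76} ∩ (A ∖ {x76}) = ∅, so x is NOT a limit point.
  x = x77: open {x77, x78, x79} ∋ x has {x77, x78, x79} ∩ (A ∖ {x77}) = ∅, so x is NOT a limit point.
  x = x78: open {x78, x79} ∋ x has {x78, x79} ∩ (A ∖ {x78}) = ∅, so x is NOT a limit point.
  x = x79: open {x79} ∋ x has {x79} ∩ (A ∖ {x79}) = ∅, so x is NOT a limit point.
Collecting: A' = {x75}.


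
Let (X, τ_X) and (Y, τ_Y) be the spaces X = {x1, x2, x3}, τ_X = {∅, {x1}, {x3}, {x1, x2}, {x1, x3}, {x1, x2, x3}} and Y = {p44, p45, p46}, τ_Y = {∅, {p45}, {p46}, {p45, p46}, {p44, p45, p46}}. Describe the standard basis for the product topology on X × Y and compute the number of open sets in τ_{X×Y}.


Basis B = {∅ × ∅, {x1} × {p45}, {x1} × {p46}, {x3} × {p45}, {x3} × {p46}, {x1} × {p45, p46}, {x1, x2} × {p45}, {x1, x3} × {p45}, {x1, x2} × {p46}, {x1, x3} × {p46}, {x3} × {p45, p46}, {x1} × {p44, p45, p46}, {x1, x2, x3} × {p45}, {x1, x2, x3} × {p46}, {x3} × {p44, p45, p46}, {x1, x2} × {p45, p46}, {x1, x3} × {p45, p46}, {x1, x2} × {p44, p45, p46}, {x1, x3} × {p44, p45, p46}, {x1, x2, x3} × {p45, p46}, {x1, x2, x3} × {p44, p45, p46}}; |τ_{X×Y}| = 70.

Enumerate products U × V with U ∈ τ_X, V ∈ τ_Y (deduplicated):
  ∅ × ∅ = {} (∅)
  {x1} × {p45} = {(x1,p45)}
  {x1} × {p46} = {(x1,p46)}
  {x3} × {p45} = {(x3,p45)}
  {x3} × {p46} = {(x3,p46)}
  {x1} × {p45, p46} = {(x1,p45), (x1,p46)}
  {x1, x2} × {p45} = {(x1,p45), (x2,p45)}
  {x1, x3} × {p45} = {(x1,p45), (x3,p45)}
  {x1, x2} × {p46} = {(x1,p46), (x2,p46)}
  {x1, x3} × {p46} = {(x1,p46), (x3,p46)}
  {x3} × {p45, p46} = {(x3,p45), (x3,p46)}
  {x1} × {p44, p45, p46} = {(x1,p44), (x1,p45), (x1,p46)}
  {x1, x2, x3} × {p45} = {(x1,p45), (x2,p45), (x3,p45)}
  {x1, x2, x3} × {p46} = {(x1,p46), (x2,p46), (x3,p46)}
  {x3} × {p44, p45, p46} = {(x3,p44), (x3,p45), (x3,p46)}
  {x1, x2} × {p45, p46} = {(x1,p45), (x1,p46), (x2,p45), (x2,p46)}
  {x1, x3} × {p45, p46} = {(x1,p45), (x1,p46), (x3,p45), (x3,p46)}
  {x1, x2} × {p44, p45, p46} = {(x1,p44), (x1,p45), (x1,p46), (x2,p44), (x2,p45), (x2,p46)}
  {x1, x3} × {p44, p45, p46} = {(x1,p44), (x1,p45), (x1,p46), (x3,p44), (x3,p45), (x3,p46)}
  {x1, x2, x3} × {p45, p46} = {(x1,p45), (x1,p46), (x2,p45), (x2,p46), (x3,p45), (x3,p46)}
  {x1, x2, x3} × {p44, p45, p46} = {(x1,p44), (x1,p45), (x1,p46), (x2,p44), (x2,p45), (x2,p46), (x3,p44), (x3,p45), (x3,p46)}
These 21 distinct sets form the basis B.
Close under arbitrary unions to get τ_{X×Y}; counting gives |τ_{X×Y}| = 70.


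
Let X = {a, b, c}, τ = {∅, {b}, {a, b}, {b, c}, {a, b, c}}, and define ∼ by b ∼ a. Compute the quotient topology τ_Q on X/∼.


X/∼ = {[a=b], [c]}; |τ_Q| = 3.

Equivalence classes: [a=b], [c].
Quotient map π: X → X/∼ sends a ↦ [a=b], b ↦ [a=b], c ↦ [c].
For each subset V ⊆ X/∼, compute π^{-1}(V) ⊆ X and check whether π^{-1}(V) ∈ τ. V is open in τ_Q iff π^{-1}(V) ∈ τ.
  V = {}: π^{-1}(V) = ∅ ∈ τ ✓.
  V = {[a=b]}: π^{-1}(V) = {a, b} ∈ τ ✓.
  V = {[c]}: π^{-1}(V) = {c} ∉ τ ✗.
  V = {[a=b], [c]}: π^{-1}(V) = {a, b, c} ∈ τ ✓.
Open sets in the quotient: τ_Q = {{}, {[a=b]}, {[a=b], [c]}} (3 elements).


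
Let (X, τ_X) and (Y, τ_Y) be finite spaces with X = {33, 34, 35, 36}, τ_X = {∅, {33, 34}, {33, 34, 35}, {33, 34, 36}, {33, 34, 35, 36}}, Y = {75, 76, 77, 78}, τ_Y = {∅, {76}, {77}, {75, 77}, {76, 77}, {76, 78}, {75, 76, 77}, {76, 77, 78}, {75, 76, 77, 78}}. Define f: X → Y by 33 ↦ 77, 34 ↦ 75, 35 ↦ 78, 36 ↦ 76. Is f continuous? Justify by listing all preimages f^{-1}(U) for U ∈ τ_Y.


f is NOT continuous.

Compute f^{-1}(U) for each U ∈ τ_Y:
  U = ∅: f^{-1}(U) = ∅ ∈ τ_X ✓.
  U = {76}: f^{-1}(U) = {36} ∉ τ_X ✗.
  U = {77}: f^{-1}(U) = {33} ∉ τ_X ✗.
  U = {75, 77}: f^{-1}(U) = {33, 34} ∈ τ_X ✓.
  U = {76, 77}: f^{-1}(U) = {33, 36} ∉ τ_X ✗.
  U = {76, 78}: f^{-1}(U) = {35, 36} ∉ τ_X ✗.
  U = {75, 76, 77}: f^{-1}(U) = {33, 34, 36} ∈ τ_X ✓.
  U = {76, 77, 78}: f^{-1}(U) = {33, 35, 36} ∉ τ_X ✗.
  U = {75, 76, 77, 78}: f^{-1}(U) = {33, 34, 35, 36} ∈ τ_X ✓.
Found U = {76} with f^{-1}(U) = {36} not in τ_X. Therefore f is NOT continuous.


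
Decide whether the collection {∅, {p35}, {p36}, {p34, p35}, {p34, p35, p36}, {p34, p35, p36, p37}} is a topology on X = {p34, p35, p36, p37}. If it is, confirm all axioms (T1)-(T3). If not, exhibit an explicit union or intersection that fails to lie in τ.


τ is NOT a topology on X.

Axiom (T1): ∅ ∈ τ? Yes; X ∈ τ? Yes.
Axiom (T2/T3): check pairwise unions and intersections of members of τ.
Counterexample for (T2): {p35} ∪ {p36} = {p35, p36} ∉ τ. Therefore τ is NOT a topology.


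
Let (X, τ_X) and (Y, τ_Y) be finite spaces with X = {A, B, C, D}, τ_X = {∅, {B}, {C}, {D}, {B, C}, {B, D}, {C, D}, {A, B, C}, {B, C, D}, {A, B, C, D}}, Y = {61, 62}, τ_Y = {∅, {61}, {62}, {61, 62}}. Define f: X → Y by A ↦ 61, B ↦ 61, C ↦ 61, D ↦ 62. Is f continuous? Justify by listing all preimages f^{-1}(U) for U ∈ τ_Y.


f IS continuous.

Compute f^{-1}(U) for each U ∈ τ_Y:
  U = ∅: f^{-1}(U) = ∅ ∈ τ_X ✓.
  U = {61}: f^{-1}(U) = {A, B, C} ∈ τ_X ✓.
  U = {62}: f^{-1}(U) = {D} ∈ τ_X ✓.
  U = {61, 62}: f^{-1}(U) = {A, B, C, D} ∈ τ_X ✓.
Every preimage lies in τ_X, so f IS continuous.


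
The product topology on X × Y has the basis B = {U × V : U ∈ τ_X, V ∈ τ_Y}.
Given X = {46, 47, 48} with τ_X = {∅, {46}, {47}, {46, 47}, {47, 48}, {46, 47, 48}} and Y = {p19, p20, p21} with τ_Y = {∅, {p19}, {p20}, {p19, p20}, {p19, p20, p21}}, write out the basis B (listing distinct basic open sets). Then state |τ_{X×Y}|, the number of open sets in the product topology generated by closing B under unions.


Basis B = {∅ × ∅, {46} × {p19}, {46} × {p20}, {47} × {p19}, {47} × {p20}, {46} × {p19, p20}, {46, 47} × {p19}, {46, 47} × {p20}, {47} × {p19, p20}, {47, 48} × {p19}, {47, 48} × {p20}, {46} × {p19, p20, p21}, {46, 47, 48} × {p19}, {46, 47, 48} × {p20}, {47} × {p19, p20, p21}, {46, 47} × {p19, p20}, {47, 48} × {p19, p20}, {46, 47} × {p19, p20, p21}, {46, 47, 48} × {p19, p20}, {47, 48} × {p19, p20, p21}, {46, 47, 48} × {p19, p20, p21}}; |τ_{X×Y}| = 70.

Enumerate products U × V with U ∈ τ_X, V ∈ τ_Y (deduplicated):
  ∅ × ∅ = {} (∅)
  {46} × {p19} = {(46,p19)}
  {46} × {p20} = {(46,p20)}
  {47} × {p19} = {(47,p19)}
  {47} × {p20} = {(47,p20)}
  {46} × {p19, p20} = {(46,p19), (46,p20)}
  {46, 47} × {p19} = {(46,p19), (47,p19)}
  {46, 47} × {p20} = {(46,p20), (47,p20)}
  {47} × {p19, p20} = {(47,p19), (47,p20)}
  {47, 48} × {p19} = {(47,p19), (48,p19)}
  {47, 48} × {p20} = {(47,p20), (48,p20)}
  {46} × {p19, p20, p21} = {(46,p19), (46,p20), (46,p21)}
  {46, 47, 48} × {p19} = {(46,p19), (47,p19), (48,p19)}
  {46, 47, 48} × {p20} = {(46,p20), (47,p20), (48,p20)}
  {47} × {p19, p20, p21} = {(47,p19), (47,p20), (47,p21)}
  {46, 47} × {p19, p20} = {(46,p19), (46,p20), (47,p19), (47,p20)}
  {47, 48} × {p19, p20} = {(47,p19), (47,p20), (48,p19), (48,p20)}
  {46, 47} × {p19, p20, p21} = {(46,p19), (46,p20), (46,p21), (47,p19), (47,p20), (47,p21)}
  {46, 47, 48} × {p19, p20} = {(46,p19), (46,p20), (47,p19), (47,p20), (48,p19), (48,p20)}
  {47, 48} × {p19, p20, p21} = {(47,p19), (47,p20), (47,p21), (48,p19), (48,p20), (48,p21)}
  {46, 47, 48} × {p19, p20, p21} = {(46,p19), (46,p20), (46,p21), (47,p19), (47,p20), (47,p21), (48,p19), (48,p20), (48,p21)}
These 21 distinct sets form the basis B.
Close under arbitrary unions to get τ_{X×Y}; counting gives |τ_{X×Y}| = 70.


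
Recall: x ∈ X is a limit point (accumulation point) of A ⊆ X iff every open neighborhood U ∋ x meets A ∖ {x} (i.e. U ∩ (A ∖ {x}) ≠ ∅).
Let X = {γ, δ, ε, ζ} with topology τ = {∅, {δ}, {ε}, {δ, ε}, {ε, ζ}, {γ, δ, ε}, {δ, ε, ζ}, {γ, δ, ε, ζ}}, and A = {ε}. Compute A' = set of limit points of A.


A' = {γ, ζ}

For each x ∈ X, list the open sets U ∈ τ with x ∈ U, then check whether U ∩ (A ∖ {x}) ≠ ∅ for every such U.
  x = γ: opens ∋ x are {γ, δ, ε}, {γ, δ, ε, ζ}; each meets A ∖ {γ}, so x IS a limit point.
  x = δ: open {δ} ∋ x has {δ} ∩ (A ∖ {δ}) = ∅, so x is NOT a limit point.
  x = ε: open {ε} ∋ x has {ε} ∩ (A ∖ {ε}) = ∅, so x is NOT a limit point.
  x = ζ: opens ∋ x are {ε, ζ}, {δ, ε, ζ}, {γ, δ, ε, ζ}; each meets A ∖ {ζ}, so x IS a limit point.
Collecting: A' = {γ, ζ}.


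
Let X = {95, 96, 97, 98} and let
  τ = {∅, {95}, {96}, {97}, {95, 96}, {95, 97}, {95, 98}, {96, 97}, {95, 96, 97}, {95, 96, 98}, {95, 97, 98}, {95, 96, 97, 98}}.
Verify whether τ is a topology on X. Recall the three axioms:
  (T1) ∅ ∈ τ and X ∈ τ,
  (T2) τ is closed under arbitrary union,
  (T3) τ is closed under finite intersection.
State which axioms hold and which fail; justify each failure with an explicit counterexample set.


τ IS a topology on X.

Axiom (T1): ∅ ∈ τ? Yes; X ∈ τ? Yes.
Axiom (T2/T3): check pairwise unions and intersections of members of τ.
All pairwise intersections and unions checked — each lies in τ. Therefore τ satisfies (T1), (T2), (T3): it IS a topology on X.


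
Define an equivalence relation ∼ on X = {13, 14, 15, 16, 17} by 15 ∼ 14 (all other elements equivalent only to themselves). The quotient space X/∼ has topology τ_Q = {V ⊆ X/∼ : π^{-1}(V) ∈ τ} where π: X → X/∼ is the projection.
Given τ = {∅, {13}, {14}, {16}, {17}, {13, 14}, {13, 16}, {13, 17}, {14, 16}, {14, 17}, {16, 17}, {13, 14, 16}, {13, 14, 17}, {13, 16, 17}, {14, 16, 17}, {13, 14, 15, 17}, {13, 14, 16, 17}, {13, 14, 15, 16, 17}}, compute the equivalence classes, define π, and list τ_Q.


X/∼ = {[13], [14=15], [16], [17]}; |τ_Q| = 10.

Equivalence classes: [13], [14=15], [16], [17].
Quotient map π: X → X/∼ sends 13 ↦ [13], 14 ↦ [14=15], 15 ↦ [14=15], 16 ↦ [16], 17 ↦ [17].
For each subset V ⊆ X/∼, compute π^{-1}(V) ⊆ X and check whether π^{-1}(V) ∈ τ. V is open in τ_Q iff π^{-1}(V) ∈ τ.
  V = {}: π^{-1}(V) = ∅ ∈ τ ✓.
  V = {[13]}: π^{-1}(V) = {13} ∈ τ ✓.
  V = {[14=15]}: π^{-1}(V) = {14, 15} ∉ τ ✗.
  V = {[13], [14=15]}: π^{-1}(V) = {13, 14, 15} ∉ τ ✗.
  V = {[16]}: π^{-1}(V) = {16} ∈ τ ✓.
  V = {[13], [16]}: π^{-1}(V) = {13, 16} ∈ τ ✓.
  V = {[14=15], [16]}: π^{-1}(V) = {14, 15, 16} ∉ τ ✗.
  V = {[13], [14=15], [16]}: π^{-1}(V) = {13, 14, 15, 16} ∉ τ ✗.
  V = {[17]}: π^{-1}(V) = {17} ∈ τ ✓.
  V = {[13], [17]}: π^{-1}(V) = {13, 17} ∈ τ ✓.
  V = {[14=15], [17]}: π^{-1}(V) = {14, 15, 17} ∉ τ ✗.
  V = {[13], [14=15], [17]}: π^{-1}(V) = {13, 14, 15, 17} ∈ τ ✓.
  V = {[16], [17]}: π^{-1}(V) = {16, 17} ∈ τ ✓.
  V = {[13], [16], [17]}: π^{-1}(V) = {13, 16, 17} ∈ τ ✓.
  V = {[14=15], [16], [17]}: π^{-1}(V) = {14, 15, 16, 17} ∉ τ ✗.
  V = {[13], [14=15], [16], [17]}: π^{-1}(V) = {13, 14, 15, 16, 17} ∈ τ ✓.
Open sets in the quotient: τ_Q = {{}, {[13]}, {[16]}, {[13], [16]}, {[17]}, {[13], [17]}, {[13], [14=15], [17]}, {[16], [17]}, {[13], [16], [17]}, {[13], [14=15], [16], [17]}} (10 elements).


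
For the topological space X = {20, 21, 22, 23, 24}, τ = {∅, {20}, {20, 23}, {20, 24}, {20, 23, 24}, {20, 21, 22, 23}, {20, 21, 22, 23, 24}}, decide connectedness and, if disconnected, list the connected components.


(X, τ) is connected.

Find clopen sets (U ∈ τ with X ∖ U ∈ τ):
  U = ∅, X ∖ U = {20, 21, 22, 23, 24} — both open, so U is clopen.
  U = {20, 21, 22, 23, 24}, X ∖ U = ∅ — both open, so U is clopen.
Only trivial clopens (∅ and X) exist, so (X, τ) is connected.
Compute connected components by grouping points that agree on all clopens:
  component: {20, 21, 22, 23, 24}


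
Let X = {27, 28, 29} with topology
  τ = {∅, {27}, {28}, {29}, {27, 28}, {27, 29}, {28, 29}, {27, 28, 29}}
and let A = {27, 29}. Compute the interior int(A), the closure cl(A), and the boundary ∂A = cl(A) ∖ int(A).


int(A) = {27, 29}, cl(A) = {27, 29}, ∂A = ∅.

Closed sets in (X, τ) are complements of opens:
  closed(X, τ) = {∅, {27}, {28}, {29}, {27, 28}, {27, 29}, {28, 29}, {27, 28, 29}}.
int(A) = ⋃ {U ∈ τ : U ⊆ A}. Opens contained in A: ∅, {27}, {29}, {27, 29}.
Taking the union of these: int(A) = {27, 29}.
cl(A) = ⋂ {C closed : A ⊆ C}. Closed sets containing A: {27, 29}, {27, 28, 29}.
Intersecting these: cl(A) = {27, 29}.
∂A = cl(A) ∖ int(A) = {27, 29} ∖ {27, 29} = ∅.


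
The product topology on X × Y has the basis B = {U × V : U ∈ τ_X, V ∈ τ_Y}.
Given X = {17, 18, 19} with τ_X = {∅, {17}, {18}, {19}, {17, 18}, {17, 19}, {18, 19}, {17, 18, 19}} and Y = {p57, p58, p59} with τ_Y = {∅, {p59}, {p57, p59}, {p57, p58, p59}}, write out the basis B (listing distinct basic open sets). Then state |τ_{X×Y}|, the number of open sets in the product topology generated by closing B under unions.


Basis B = {∅ × ∅, {17} × {p59}, {18} × {p59}, {19} × {p59}, {17} × {p57, p59}, {17, 18} × {p59}, {17, 19} × {p59}, {18} × {p57, p59}, {18, 19} × {p59}, {19} × {p57, p59}, {17} × {p57, p58, p59}, {17, 18, 19} × {p59}, {18} × {p57, p58, p59}, {19} × {p57, p58, p59}, {17, 18} × {p57, p59}, {17, 19} × {p57, p59}, {18, 19} × {p57, p59}, {17, 18} × {p57, p58, p59}, {17, 19} × {p57, p58, p59}, {17, 18, 19} × {p57, p59}, {18, 19} × {p57, p58, p59}, {17, 18, 19} × {p57, p58, p59}}; |τ_{X×Y}| = 64.

Enumerate products U × V with U ∈ τ_X, V ∈ τ_Y (deduplicated):
  ∅ × ∅ = {} (∅)
  {17} × {p59} = {(17,p59)}
  {18} × {p59} = {(18,p59)}
  {19} × {p59} = {(19,p59)}
  {17} × {p57, p59} = {(17,p57), (17,p59)}
  {17, 18} × {p59} = {(17,p59), (18,p59)}
  {17, 19} × {p59} = {(17,p59), (19,p59)}
  {18} × {p57, p59} = {(18,p57), (18,p59)}
  {18, 19} × {p59} = {(18,p59), (19,p59)}
  {19} × {p57, p59} = {(19,p57), (19,p59)}
  {17} × {p57, p58, p59} = {(17,p57), (17,p58), (17,p59)}
  {17, 18, 19} × {p59} = {(17,p59), (18,p59), (19,p59)}
  {18} × {p57, p58, p59} = {(18,p57), (18,p58), (18,p59)}
  {19} × {p57, p58, p59} = {(19,p57), (19,p58), (19,p59)}
  {17, 18} × {p57, p59} = {(17,p57), (17,p59), (18,p57), (18,p59)}
  {17, 19} × {p57, p59} = {(17,p57), (17,p59), (19,p57), (19,p59)}
  {18, 19} × {p57, p59} = {(18,p57), (18,p59), (19,p57), (19,p59)}
  {17, 18} × {p57, p58, p59} = {(17,p57), (17,p58), (17,p59), (18,p57), (18,p58), (18,p59)}
  {17, 19} × {p57, p58, p59} = {(17,p57), (17,p58), (17,p59), (19,p57), (19,p58), (19,p59)}
  {17, 18, 19} × {p57, p59} = {(17,p57), (17,p59), (18,p57), (18,p59), (19,p57), (19,p59)}
  {18, 19} × {p57, p58, p59} = {(18,p57), (18,p58), (18,p59), (19,p57), (19,p58), (19,p59)}
  {17, 18, 19} × {p57, p58, p59} = {(17,p57), (17,p58), (17,p59), (18,p57), (18,p58), (18,p59), (19,p57), (19,p58), (19,p59)}
These 22 distinct sets form the basis B.
Close under arbitrary unions to get τ_{X×Y}; counting gives |τ_{X×Y}| = 64.
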